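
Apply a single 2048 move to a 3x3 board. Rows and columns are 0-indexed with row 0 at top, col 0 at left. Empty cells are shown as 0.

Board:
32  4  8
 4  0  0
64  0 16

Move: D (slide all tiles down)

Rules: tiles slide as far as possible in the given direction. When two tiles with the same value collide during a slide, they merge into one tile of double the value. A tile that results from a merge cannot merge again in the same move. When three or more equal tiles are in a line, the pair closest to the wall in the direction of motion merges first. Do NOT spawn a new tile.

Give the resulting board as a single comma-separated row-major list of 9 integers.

Answer: 32, 0, 0, 4, 0, 8, 64, 4, 16

Derivation:
Slide down:
col 0: [32, 4, 64] -> [32, 4, 64]
col 1: [4, 0, 0] -> [0, 0, 4]
col 2: [8, 0, 16] -> [0, 8, 16]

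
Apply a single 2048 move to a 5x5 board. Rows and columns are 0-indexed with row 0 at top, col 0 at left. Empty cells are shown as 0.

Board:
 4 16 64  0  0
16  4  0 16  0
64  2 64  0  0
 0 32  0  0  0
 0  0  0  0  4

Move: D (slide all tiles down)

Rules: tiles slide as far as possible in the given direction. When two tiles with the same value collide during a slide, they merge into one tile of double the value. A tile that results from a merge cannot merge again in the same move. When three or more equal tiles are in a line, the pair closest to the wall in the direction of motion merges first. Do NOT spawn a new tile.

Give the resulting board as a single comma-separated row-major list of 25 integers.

Answer: 0, 0, 0, 0, 0, 0, 16, 0, 0, 0, 4, 4, 0, 0, 0, 16, 2, 0, 0, 0, 64, 32, 128, 16, 4

Derivation:
Slide down:
col 0: [4, 16, 64, 0, 0] -> [0, 0, 4, 16, 64]
col 1: [16, 4, 2, 32, 0] -> [0, 16, 4, 2, 32]
col 2: [64, 0, 64, 0, 0] -> [0, 0, 0, 0, 128]
col 3: [0, 16, 0, 0, 0] -> [0, 0, 0, 0, 16]
col 4: [0, 0, 0, 0, 4] -> [0, 0, 0, 0, 4]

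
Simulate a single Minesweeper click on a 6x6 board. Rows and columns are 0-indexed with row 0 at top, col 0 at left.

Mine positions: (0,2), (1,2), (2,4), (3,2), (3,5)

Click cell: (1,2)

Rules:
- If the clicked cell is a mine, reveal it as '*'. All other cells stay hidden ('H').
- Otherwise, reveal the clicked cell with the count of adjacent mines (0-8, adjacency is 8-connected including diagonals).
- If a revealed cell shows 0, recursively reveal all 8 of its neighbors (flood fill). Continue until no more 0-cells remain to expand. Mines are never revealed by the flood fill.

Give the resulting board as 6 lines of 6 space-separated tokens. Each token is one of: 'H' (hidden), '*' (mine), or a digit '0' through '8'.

H H H H H H
H H * H H H
H H H H H H
H H H H H H
H H H H H H
H H H H H H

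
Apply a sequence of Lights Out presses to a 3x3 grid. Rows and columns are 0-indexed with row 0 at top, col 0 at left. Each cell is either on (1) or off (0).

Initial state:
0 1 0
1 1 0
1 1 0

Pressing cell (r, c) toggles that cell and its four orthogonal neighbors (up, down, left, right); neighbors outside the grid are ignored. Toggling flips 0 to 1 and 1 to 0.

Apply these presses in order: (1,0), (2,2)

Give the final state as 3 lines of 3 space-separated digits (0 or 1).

After press 1 at (1,0):
1 1 0
0 0 0
0 1 0

After press 2 at (2,2):
1 1 0
0 0 1
0 0 1

Answer: 1 1 0
0 0 1
0 0 1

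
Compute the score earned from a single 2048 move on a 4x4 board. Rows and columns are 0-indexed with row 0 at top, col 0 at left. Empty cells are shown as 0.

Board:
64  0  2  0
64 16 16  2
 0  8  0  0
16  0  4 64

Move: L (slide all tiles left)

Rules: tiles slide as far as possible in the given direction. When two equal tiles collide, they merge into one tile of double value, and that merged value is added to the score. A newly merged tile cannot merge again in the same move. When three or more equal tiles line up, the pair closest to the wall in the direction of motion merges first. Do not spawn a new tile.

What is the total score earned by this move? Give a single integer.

Slide left:
row 0: [64, 0, 2, 0] -> [64, 2, 0, 0]  score +0 (running 0)
row 1: [64, 16, 16, 2] -> [64, 32, 2, 0]  score +32 (running 32)
row 2: [0, 8, 0, 0] -> [8, 0, 0, 0]  score +0 (running 32)
row 3: [16, 0, 4, 64] -> [16, 4, 64, 0]  score +0 (running 32)
Board after move:
64  2  0  0
64 32  2  0
 8  0  0  0
16  4 64  0

Answer: 32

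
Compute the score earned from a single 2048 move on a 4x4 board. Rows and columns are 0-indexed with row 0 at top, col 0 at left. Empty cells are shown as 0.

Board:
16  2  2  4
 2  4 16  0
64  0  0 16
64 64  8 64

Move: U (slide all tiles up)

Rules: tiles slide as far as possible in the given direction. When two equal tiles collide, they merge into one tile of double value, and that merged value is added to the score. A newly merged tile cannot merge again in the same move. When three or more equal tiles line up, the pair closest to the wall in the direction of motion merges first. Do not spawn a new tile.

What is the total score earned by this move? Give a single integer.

Slide up:
col 0: [16, 2, 64, 64] -> [16, 2, 128, 0]  score +128 (running 128)
col 1: [2, 4, 0, 64] -> [2, 4, 64, 0]  score +0 (running 128)
col 2: [2, 16, 0, 8] -> [2, 16, 8, 0]  score +0 (running 128)
col 3: [4, 0, 16, 64] -> [4, 16, 64, 0]  score +0 (running 128)
Board after move:
 16   2   2   4
  2   4  16  16
128  64   8  64
  0   0   0   0

Answer: 128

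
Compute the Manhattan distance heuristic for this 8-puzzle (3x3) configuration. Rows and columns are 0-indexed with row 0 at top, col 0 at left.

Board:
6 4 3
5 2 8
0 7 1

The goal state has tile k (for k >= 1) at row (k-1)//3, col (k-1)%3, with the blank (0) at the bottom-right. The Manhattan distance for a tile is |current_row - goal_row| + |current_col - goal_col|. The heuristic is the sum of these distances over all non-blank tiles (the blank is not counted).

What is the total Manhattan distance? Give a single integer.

Tile 6: at (0,0), goal (1,2), distance |0-1|+|0-2| = 3
Tile 4: at (0,1), goal (1,0), distance |0-1|+|1-0| = 2
Tile 3: at (0,2), goal (0,2), distance |0-0|+|2-2| = 0
Tile 5: at (1,0), goal (1,1), distance |1-1|+|0-1| = 1
Tile 2: at (1,1), goal (0,1), distance |1-0|+|1-1| = 1
Tile 8: at (1,2), goal (2,1), distance |1-2|+|2-1| = 2
Tile 7: at (2,1), goal (2,0), distance |2-2|+|1-0| = 1
Tile 1: at (2,2), goal (0,0), distance |2-0|+|2-0| = 4
Sum: 3 + 2 + 0 + 1 + 1 + 2 + 1 + 4 = 14

Answer: 14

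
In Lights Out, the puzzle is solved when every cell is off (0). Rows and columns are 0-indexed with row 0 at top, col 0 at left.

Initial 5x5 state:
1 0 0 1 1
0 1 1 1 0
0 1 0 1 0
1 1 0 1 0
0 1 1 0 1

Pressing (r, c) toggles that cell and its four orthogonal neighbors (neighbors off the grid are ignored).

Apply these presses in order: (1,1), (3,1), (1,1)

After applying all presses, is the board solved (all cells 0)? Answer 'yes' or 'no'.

After press 1 at (1,1):
1 1 0 1 1
1 0 0 1 0
0 0 0 1 0
1 1 0 1 0
0 1 1 0 1

After press 2 at (3,1):
1 1 0 1 1
1 0 0 1 0
0 1 0 1 0
0 0 1 1 0
0 0 1 0 1

After press 3 at (1,1):
1 0 0 1 1
0 1 1 1 0
0 0 0 1 0
0 0 1 1 0
0 0 1 0 1

Lights still on: 11

Answer: no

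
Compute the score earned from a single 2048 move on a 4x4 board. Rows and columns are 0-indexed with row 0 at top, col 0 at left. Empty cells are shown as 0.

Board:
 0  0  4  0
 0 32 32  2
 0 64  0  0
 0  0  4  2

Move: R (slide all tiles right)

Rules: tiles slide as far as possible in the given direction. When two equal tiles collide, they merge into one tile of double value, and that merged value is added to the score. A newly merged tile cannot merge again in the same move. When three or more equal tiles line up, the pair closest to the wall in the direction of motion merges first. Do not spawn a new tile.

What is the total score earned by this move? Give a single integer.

Slide right:
row 0: [0, 0, 4, 0] -> [0, 0, 0, 4]  score +0 (running 0)
row 1: [0, 32, 32, 2] -> [0, 0, 64, 2]  score +64 (running 64)
row 2: [0, 64, 0, 0] -> [0, 0, 0, 64]  score +0 (running 64)
row 3: [0, 0, 4, 2] -> [0, 0, 4, 2]  score +0 (running 64)
Board after move:
 0  0  0  4
 0  0 64  2
 0  0  0 64
 0  0  4  2

Answer: 64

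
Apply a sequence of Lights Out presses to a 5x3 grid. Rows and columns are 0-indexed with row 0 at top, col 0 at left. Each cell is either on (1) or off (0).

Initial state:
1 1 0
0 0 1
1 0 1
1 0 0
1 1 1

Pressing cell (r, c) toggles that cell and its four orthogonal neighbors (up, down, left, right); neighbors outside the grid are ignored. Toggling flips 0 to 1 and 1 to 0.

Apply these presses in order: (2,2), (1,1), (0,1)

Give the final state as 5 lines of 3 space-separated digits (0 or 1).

After press 1 at (2,2):
1 1 0
0 0 0
1 1 0
1 0 1
1 1 1

After press 2 at (1,1):
1 0 0
1 1 1
1 0 0
1 0 1
1 1 1

After press 3 at (0,1):
0 1 1
1 0 1
1 0 0
1 0 1
1 1 1

Answer: 0 1 1
1 0 1
1 0 0
1 0 1
1 1 1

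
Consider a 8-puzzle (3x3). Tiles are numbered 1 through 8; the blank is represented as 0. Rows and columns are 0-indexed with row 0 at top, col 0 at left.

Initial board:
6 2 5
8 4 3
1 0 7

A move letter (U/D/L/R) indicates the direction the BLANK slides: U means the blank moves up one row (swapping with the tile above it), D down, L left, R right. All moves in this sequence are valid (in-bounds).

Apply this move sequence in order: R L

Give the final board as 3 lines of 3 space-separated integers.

Answer: 6 2 5
8 4 3
1 0 7

Derivation:
After move 1 (R):
6 2 5
8 4 3
1 7 0

After move 2 (L):
6 2 5
8 4 3
1 0 7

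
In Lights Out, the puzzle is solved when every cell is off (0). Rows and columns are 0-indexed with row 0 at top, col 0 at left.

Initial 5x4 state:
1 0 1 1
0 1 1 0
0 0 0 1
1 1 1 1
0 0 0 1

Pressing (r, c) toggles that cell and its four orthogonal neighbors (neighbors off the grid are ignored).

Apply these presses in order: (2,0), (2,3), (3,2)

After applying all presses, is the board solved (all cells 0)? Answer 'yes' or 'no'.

Answer: no

Derivation:
After press 1 at (2,0):
1 0 1 1
1 1 1 0
1 1 0 1
0 1 1 1
0 0 0 1

After press 2 at (2,3):
1 0 1 1
1 1 1 1
1 1 1 0
0 1 1 0
0 0 0 1

After press 3 at (3,2):
1 0 1 1
1 1 1 1
1 1 0 0
0 0 0 1
0 0 1 1

Lights still on: 12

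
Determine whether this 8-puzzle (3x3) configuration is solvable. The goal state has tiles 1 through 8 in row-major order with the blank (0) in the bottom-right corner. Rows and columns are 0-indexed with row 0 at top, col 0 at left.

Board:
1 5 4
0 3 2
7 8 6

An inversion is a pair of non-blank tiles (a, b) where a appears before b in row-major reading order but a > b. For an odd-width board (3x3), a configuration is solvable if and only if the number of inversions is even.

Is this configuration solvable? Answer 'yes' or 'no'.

Answer: yes

Derivation:
Inversions (pairs i<j in row-major order where tile[i] > tile[j] > 0): 8
8 is even, so the puzzle is solvable.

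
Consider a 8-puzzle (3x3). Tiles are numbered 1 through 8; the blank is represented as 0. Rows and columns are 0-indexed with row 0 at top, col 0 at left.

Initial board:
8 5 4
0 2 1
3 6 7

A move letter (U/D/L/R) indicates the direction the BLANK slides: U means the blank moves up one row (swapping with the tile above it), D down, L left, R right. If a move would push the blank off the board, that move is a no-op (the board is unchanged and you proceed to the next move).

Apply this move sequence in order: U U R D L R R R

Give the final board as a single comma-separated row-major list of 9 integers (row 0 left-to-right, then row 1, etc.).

After move 1 (U):
0 5 4
8 2 1
3 6 7

After move 2 (U):
0 5 4
8 2 1
3 6 7

After move 3 (R):
5 0 4
8 2 1
3 6 7

After move 4 (D):
5 2 4
8 0 1
3 6 7

After move 5 (L):
5 2 4
0 8 1
3 6 7

After move 6 (R):
5 2 4
8 0 1
3 6 7

After move 7 (R):
5 2 4
8 1 0
3 6 7

After move 8 (R):
5 2 4
8 1 0
3 6 7

Answer: 5, 2, 4, 8, 1, 0, 3, 6, 7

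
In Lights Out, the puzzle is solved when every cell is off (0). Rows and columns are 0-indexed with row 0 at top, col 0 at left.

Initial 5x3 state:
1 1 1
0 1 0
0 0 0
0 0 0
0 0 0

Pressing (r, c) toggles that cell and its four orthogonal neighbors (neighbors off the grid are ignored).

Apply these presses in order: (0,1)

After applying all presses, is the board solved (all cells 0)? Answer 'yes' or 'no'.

After press 1 at (0,1):
0 0 0
0 0 0
0 0 0
0 0 0
0 0 0

Lights still on: 0

Answer: yes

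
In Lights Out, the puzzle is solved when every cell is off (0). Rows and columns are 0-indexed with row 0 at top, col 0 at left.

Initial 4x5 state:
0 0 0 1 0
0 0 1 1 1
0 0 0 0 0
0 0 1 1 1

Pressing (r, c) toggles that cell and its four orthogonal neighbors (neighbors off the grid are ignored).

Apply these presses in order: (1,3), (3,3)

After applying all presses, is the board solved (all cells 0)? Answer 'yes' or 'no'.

After press 1 at (1,3):
0 0 0 0 0
0 0 0 0 0
0 0 0 1 0
0 0 1 1 1

After press 2 at (3,3):
0 0 0 0 0
0 0 0 0 0
0 0 0 0 0
0 0 0 0 0

Lights still on: 0

Answer: yes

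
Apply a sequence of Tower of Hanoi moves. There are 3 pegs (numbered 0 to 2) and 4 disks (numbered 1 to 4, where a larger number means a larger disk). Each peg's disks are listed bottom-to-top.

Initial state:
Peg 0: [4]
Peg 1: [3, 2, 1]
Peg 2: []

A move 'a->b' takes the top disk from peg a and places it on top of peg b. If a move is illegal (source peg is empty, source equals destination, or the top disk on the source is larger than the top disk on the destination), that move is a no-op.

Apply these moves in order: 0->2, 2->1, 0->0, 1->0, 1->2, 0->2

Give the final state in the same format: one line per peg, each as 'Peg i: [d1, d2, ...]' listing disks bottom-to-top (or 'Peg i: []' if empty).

Answer: Peg 0: []
Peg 1: [3]
Peg 2: [4, 2, 1]

Derivation:
After move 1 (0->2):
Peg 0: []
Peg 1: [3, 2, 1]
Peg 2: [4]

After move 2 (2->1):
Peg 0: []
Peg 1: [3, 2, 1]
Peg 2: [4]

After move 3 (0->0):
Peg 0: []
Peg 1: [3, 2, 1]
Peg 2: [4]

After move 4 (1->0):
Peg 0: [1]
Peg 1: [3, 2]
Peg 2: [4]

After move 5 (1->2):
Peg 0: [1]
Peg 1: [3]
Peg 2: [4, 2]

After move 6 (0->2):
Peg 0: []
Peg 1: [3]
Peg 2: [4, 2, 1]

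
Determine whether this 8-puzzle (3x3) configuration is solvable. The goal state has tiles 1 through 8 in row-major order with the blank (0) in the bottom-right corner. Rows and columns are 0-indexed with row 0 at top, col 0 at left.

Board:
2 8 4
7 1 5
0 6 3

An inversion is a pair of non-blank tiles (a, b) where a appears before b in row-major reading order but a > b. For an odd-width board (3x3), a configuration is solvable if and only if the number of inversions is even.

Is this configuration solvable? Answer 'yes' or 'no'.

Inversions (pairs i<j in row-major order where tile[i] > tile[j] > 0): 15
15 is odd, so the puzzle is not solvable.

Answer: no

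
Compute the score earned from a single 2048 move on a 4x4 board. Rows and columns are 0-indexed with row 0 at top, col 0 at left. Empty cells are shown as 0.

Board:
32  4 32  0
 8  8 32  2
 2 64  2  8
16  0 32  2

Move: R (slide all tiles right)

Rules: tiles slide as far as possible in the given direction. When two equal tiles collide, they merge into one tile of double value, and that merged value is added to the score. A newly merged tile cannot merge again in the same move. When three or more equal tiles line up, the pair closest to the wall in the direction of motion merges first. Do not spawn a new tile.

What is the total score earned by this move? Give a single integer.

Slide right:
row 0: [32, 4, 32, 0] -> [0, 32, 4, 32]  score +0 (running 0)
row 1: [8, 8, 32, 2] -> [0, 16, 32, 2]  score +16 (running 16)
row 2: [2, 64, 2, 8] -> [2, 64, 2, 8]  score +0 (running 16)
row 3: [16, 0, 32, 2] -> [0, 16, 32, 2]  score +0 (running 16)
Board after move:
 0 32  4 32
 0 16 32  2
 2 64  2  8
 0 16 32  2

Answer: 16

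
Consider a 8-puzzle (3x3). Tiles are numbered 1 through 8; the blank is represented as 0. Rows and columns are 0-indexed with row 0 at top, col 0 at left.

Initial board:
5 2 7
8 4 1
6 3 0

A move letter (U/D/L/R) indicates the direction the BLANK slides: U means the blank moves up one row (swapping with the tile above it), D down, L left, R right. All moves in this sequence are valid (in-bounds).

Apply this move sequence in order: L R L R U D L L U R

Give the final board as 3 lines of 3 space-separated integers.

After move 1 (L):
5 2 7
8 4 1
6 0 3

After move 2 (R):
5 2 7
8 4 1
6 3 0

After move 3 (L):
5 2 7
8 4 1
6 0 3

After move 4 (R):
5 2 7
8 4 1
6 3 0

After move 5 (U):
5 2 7
8 4 0
6 3 1

After move 6 (D):
5 2 7
8 4 1
6 3 0

After move 7 (L):
5 2 7
8 4 1
6 0 3

After move 8 (L):
5 2 7
8 4 1
0 6 3

After move 9 (U):
5 2 7
0 4 1
8 6 3

After move 10 (R):
5 2 7
4 0 1
8 6 3

Answer: 5 2 7
4 0 1
8 6 3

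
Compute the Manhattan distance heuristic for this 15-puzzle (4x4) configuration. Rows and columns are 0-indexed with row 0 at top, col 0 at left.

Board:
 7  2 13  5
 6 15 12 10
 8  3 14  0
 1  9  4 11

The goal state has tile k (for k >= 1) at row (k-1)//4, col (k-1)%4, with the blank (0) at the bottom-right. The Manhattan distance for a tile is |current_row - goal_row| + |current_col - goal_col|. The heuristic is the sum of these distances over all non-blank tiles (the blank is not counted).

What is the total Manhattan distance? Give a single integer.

Answer: 41

Derivation:
Tile 7: (0,0)->(1,2) = 3
Tile 2: (0,1)->(0,1) = 0
Tile 13: (0,2)->(3,0) = 5
Tile 5: (0,3)->(1,0) = 4
Tile 6: (1,0)->(1,1) = 1
Tile 15: (1,1)->(3,2) = 3
Tile 12: (1,2)->(2,3) = 2
Tile 10: (1,3)->(2,1) = 3
Tile 8: (2,0)->(1,3) = 4
Tile 3: (2,1)->(0,2) = 3
Tile 14: (2,2)->(3,1) = 2
Tile 1: (3,0)->(0,0) = 3
Tile 9: (3,1)->(2,0) = 2
Tile 4: (3,2)->(0,3) = 4
Tile 11: (3,3)->(2,2) = 2
Sum: 3 + 0 + 5 + 4 + 1 + 3 + 2 + 3 + 4 + 3 + 2 + 3 + 2 + 4 + 2 = 41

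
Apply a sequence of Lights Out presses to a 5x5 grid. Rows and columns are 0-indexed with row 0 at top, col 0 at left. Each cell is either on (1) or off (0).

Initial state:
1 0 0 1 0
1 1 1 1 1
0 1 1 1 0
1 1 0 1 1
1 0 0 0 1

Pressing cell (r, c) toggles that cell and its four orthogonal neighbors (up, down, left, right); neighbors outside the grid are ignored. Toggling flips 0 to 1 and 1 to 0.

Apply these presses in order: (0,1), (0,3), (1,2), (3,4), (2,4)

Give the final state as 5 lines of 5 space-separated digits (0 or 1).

After press 1 at (0,1):
0 1 1 1 0
1 0 1 1 1
0 1 1 1 0
1 1 0 1 1
1 0 0 0 1

After press 2 at (0,3):
0 1 0 0 1
1 0 1 0 1
0 1 1 1 0
1 1 0 1 1
1 0 0 0 1

After press 3 at (1,2):
0 1 1 0 1
1 1 0 1 1
0 1 0 1 0
1 1 0 1 1
1 0 0 0 1

After press 4 at (3,4):
0 1 1 0 1
1 1 0 1 1
0 1 0 1 1
1 1 0 0 0
1 0 0 0 0

After press 5 at (2,4):
0 1 1 0 1
1 1 0 1 0
0 1 0 0 0
1 1 0 0 1
1 0 0 0 0

Answer: 0 1 1 0 1
1 1 0 1 0
0 1 0 0 0
1 1 0 0 1
1 0 0 0 0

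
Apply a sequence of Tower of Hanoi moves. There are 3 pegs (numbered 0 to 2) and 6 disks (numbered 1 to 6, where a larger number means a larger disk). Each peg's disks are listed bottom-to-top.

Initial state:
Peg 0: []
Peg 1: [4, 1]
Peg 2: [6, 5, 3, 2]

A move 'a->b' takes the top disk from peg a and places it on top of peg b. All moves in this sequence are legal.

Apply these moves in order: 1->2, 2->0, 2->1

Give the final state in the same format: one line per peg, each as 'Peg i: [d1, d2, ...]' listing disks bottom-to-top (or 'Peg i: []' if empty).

After move 1 (1->2):
Peg 0: []
Peg 1: [4]
Peg 2: [6, 5, 3, 2, 1]

After move 2 (2->0):
Peg 0: [1]
Peg 1: [4]
Peg 2: [6, 5, 3, 2]

After move 3 (2->1):
Peg 0: [1]
Peg 1: [4, 2]
Peg 2: [6, 5, 3]

Answer: Peg 0: [1]
Peg 1: [4, 2]
Peg 2: [6, 5, 3]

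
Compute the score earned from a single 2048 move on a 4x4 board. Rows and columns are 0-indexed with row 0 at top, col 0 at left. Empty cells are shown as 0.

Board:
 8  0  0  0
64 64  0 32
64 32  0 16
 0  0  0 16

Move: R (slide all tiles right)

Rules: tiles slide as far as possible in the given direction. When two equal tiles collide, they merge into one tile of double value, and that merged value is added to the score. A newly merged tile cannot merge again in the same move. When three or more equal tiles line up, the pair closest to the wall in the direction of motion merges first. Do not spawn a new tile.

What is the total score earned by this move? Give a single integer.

Answer: 128

Derivation:
Slide right:
row 0: [8, 0, 0, 0] -> [0, 0, 0, 8]  score +0 (running 0)
row 1: [64, 64, 0, 32] -> [0, 0, 128, 32]  score +128 (running 128)
row 2: [64, 32, 0, 16] -> [0, 64, 32, 16]  score +0 (running 128)
row 3: [0, 0, 0, 16] -> [0, 0, 0, 16]  score +0 (running 128)
Board after move:
  0   0   0   8
  0   0 128  32
  0  64  32  16
  0   0   0  16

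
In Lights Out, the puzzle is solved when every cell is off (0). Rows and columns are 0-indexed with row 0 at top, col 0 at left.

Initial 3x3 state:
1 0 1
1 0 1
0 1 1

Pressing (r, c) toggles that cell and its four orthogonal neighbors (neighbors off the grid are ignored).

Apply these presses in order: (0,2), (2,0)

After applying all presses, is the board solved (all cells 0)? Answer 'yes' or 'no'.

After press 1 at (0,2):
1 1 0
1 0 0
0 1 1

After press 2 at (2,0):
1 1 0
0 0 0
1 0 1

Lights still on: 4

Answer: no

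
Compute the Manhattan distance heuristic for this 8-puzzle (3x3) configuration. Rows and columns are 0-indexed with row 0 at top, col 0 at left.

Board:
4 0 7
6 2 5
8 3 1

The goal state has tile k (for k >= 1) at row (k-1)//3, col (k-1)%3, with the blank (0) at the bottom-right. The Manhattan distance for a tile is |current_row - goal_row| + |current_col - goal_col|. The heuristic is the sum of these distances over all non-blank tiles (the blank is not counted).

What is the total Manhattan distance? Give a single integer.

Tile 4: at (0,0), goal (1,0), distance |0-1|+|0-0| = 1
Tile 7: at (0,2), goal (2,0), distance |0-2|+|2-0| = 4
Tile 6: at (1,0), goal (1,2), distance |1-1|+|0-2| = 2
Tile 2: at (1,1), goal (0,1), distance |1-0|+|1-1| = 1
Tile 5: at (1,2), goal (1,1), distance |1-1|+|2-1| = 1
Tile 8: at (2,0), goal (2,1), distance |2-2|+|0-1| = 1
Tile 3: at (2,1), goal (0,2), distance |2-0|+|1-2| = 3
Tile 1: at (2,2), goal (0,0), distance |2-0|+|2-0| = 4
Sum: 1 + 4 + 2 + 1 + 1 + 1 + 3 + 4 = 17

Answer: 17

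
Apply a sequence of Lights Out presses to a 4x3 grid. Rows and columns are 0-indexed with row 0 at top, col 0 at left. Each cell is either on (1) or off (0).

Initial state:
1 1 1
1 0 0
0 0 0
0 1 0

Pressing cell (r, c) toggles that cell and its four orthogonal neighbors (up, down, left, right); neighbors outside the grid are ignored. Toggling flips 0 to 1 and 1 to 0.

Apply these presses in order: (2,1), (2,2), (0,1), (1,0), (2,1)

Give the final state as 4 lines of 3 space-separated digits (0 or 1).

After press 1 at (2,1):
1 1 1
1 1 0
1 1 1
0 0 0

After press 2 at (2,2):
1 1 1
1 1 1
1 0 0
0 0 1

After press 3 at (0,1):
0 0 0
1 0 1
1 0 0
0 0 1

After press 4 at (1,0):
1 0 0
0 1 1
0 0 0
0 0 1

After press 5 at (2,1):
1 0 0
0 0 1
1 1 1
0 1 1

Answer: 1 0 0
0 0 1
1 1 1
0 1 1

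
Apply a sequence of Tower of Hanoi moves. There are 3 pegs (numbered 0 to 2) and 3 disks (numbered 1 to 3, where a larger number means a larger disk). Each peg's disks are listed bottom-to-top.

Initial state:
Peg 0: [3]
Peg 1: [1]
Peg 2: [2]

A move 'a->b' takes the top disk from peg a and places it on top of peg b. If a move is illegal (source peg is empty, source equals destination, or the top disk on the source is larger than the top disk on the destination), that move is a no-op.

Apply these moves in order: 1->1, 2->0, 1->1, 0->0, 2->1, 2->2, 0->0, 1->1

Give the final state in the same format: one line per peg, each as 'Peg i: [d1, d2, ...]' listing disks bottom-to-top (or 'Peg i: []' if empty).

Answer: Peg 0: [3, 2]
Peg 1: [1]
Peg 2: []

Derivation:
After move 1 (1->1):
Peg 0: [3]
Peg 1: [1]
Peg 2: [2]

After move 2 (2->0):
Peg 0: [3, 2]
Peg 1: [1]
Peg 2: []

After move 3 (1->1):
Peg 0: [3, 2]
Peg 1: [1]
Peg 2: []

After move 4 (0->0):
Peg 0: [3, 2]
Peg 1: [1]
Peg 2: []

After move 5 (2->1):
Peg 0: [3, 2]
Peg 1: [1]
Peg 2: []

After move 6 (2->2):
Peg 0: [3, 2]
Peg 1: [1]
Peg 2: []

After move 7 (0->0):
Peg 0: [3, 2]
Peg 1: [1]
Peg 2: []

After move 8 (1->1):
Peg 0: [3, 2]
Peg 1: [1]
Peg 2: []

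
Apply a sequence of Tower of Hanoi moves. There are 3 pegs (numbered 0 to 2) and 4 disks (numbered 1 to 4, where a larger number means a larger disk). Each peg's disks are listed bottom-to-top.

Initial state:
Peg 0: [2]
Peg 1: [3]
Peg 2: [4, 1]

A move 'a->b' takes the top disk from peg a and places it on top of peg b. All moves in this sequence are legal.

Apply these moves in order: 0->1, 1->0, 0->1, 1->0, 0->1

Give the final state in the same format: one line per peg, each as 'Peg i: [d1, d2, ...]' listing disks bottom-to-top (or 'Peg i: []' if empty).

After move 1 (0->1):
Peg 0: []
Peg 1: [3, 2]
Peg 2: [4, 1]

After move 2 (1->0):
Peg 0: [2]
Peg 1: [3]
Peg 2: [4, 1]

After move 3 (0->1):
Peg 0: []
Peg 1: [3, 2]
Peg 2: [4, 1]

After move 4 (1->0):
Peg 0: [2]
Peg 1: [3]
Peg 2: [4, 1]

After move 5 (0->1):
Peg 0: []
Peg 1: [3, 2]
Peg 2: [4, 1]

Answer: Peg 0: []
Peg 1: [3, 2]
Peg 2: [4, 1]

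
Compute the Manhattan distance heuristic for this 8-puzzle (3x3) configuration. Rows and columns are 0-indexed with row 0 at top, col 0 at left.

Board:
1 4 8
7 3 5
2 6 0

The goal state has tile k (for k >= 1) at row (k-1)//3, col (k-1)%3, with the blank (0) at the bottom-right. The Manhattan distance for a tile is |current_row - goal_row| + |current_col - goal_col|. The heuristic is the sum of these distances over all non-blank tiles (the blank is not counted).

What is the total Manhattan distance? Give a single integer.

Tile 1: (0,0)->(0,0) = 0
Tile 4: (0,1)->(1,0) = 2
Tile 8: (0,2)->(2,1) = 3
Tile 7: (1,0)->(2,0) = 1
Tile 3: (1,1)->(0,2) = 2
Tile 5: (1,2)->(1,1) = 1
Tile 2: (2,0)->(0,1) = 3
Tile 6: (2,1)->(1,2) = 2
Sum: 0 + 2 + 3 + 1 + 2 + 1 + 3 + 2 = 14

Answer: 14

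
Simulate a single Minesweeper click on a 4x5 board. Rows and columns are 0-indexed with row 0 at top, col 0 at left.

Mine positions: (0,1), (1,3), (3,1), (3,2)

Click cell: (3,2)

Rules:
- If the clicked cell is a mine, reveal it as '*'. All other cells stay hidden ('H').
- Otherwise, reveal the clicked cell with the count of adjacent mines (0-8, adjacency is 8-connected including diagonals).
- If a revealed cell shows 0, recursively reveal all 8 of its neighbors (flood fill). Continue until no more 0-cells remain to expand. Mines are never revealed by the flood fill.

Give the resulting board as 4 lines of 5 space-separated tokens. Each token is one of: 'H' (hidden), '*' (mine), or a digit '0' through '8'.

H H H H H
H H H H H
H H H H H
H H * H H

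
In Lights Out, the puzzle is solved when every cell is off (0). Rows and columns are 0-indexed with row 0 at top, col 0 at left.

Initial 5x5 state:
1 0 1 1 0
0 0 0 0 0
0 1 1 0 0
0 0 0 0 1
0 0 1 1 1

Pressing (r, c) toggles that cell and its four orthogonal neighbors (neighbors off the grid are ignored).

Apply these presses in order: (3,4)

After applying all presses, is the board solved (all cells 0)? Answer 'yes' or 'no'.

After press 1 at (3,4):
1 0 1 1 0
0 0 0 0 0
0 1 1 0 1
0 0 0 1 0
0 0 1 1 0

Lights still on: 9

Answer: no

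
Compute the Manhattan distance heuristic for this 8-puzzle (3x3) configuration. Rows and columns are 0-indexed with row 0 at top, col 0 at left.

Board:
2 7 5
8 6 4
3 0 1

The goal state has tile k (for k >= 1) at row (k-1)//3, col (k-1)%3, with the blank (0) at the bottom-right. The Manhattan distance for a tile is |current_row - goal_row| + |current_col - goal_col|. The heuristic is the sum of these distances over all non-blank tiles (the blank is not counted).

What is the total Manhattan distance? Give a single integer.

Tile 2: at (0,0), goal (0,1), distance |0-0|+|0-1| = 1
Tile 7: at (0,1), goal (2,0), distance |0-2|+|1-0| = 3
Tile 5: at (0,2), goal (1,1), distance |0-1|+|2-1| = 2
Tile 8: at (1,0), goal (2,1), distance |1-2|+|0-1| = 2
Tile 6: at (1,1), goal (1,2), distance |1-1|+|1-2| = 1
Tile 4: at (1,2), goal (1,0), distance |1-1|+|2-0| = 2
Tile 3: at (2,0), goal (0,2), distance |2-0|+|0-2| = 4
Tile 1: at (2,2), goal (0,0), distance |2-0|+|2-0| = 4
Sum: 1 + 3 + 2 + 2 + 1 + 2 + 4 + 4 = 19

Answer: 19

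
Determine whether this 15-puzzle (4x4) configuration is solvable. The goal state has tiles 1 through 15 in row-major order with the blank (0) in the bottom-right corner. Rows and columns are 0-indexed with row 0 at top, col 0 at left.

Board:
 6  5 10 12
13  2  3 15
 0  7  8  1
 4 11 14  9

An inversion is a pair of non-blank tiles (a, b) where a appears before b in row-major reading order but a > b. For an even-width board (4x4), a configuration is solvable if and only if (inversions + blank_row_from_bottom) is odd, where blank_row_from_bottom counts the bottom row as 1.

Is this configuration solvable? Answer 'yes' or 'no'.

Answer: yes

Derivation:
Inversions: 47
Blank is in row 2 (0-indexed from top), which is row 2 counting from the bottom (bottom = 1).
47 + 2 = 49, which is odd, so the puzzle is solvable.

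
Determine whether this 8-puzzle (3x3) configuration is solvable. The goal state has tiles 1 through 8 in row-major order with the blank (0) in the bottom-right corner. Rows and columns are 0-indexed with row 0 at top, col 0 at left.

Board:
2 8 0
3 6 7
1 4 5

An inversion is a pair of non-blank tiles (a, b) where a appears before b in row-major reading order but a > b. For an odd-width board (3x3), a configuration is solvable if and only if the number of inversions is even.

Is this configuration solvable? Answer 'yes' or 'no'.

Answer: yes

Derivation:
Inversions (pairs i<j in row-major order where tile[i] > tile[j] > 0): 14
14 is even, so the puzzle is solvable.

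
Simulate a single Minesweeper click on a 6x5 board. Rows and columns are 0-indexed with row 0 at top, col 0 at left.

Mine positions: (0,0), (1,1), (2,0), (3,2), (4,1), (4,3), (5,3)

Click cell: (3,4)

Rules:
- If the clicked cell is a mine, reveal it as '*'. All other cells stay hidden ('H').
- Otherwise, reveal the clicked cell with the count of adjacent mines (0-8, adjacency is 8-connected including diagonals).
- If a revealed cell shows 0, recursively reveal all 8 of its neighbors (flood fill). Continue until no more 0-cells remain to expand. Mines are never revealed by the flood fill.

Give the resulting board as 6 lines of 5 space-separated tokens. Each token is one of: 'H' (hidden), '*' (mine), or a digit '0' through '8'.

H H H H H
H H H H H
H H H H H
H H H H 1
H H H H H
H H H H H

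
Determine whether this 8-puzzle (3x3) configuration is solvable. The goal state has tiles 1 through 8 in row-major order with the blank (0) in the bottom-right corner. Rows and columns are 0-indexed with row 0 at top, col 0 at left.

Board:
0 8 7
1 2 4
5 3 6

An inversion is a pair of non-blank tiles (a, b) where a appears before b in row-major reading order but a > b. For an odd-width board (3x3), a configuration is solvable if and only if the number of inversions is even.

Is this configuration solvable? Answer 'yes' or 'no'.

Answer: no

Derivation:
Inversions (pairs i<j in row-major order where tile[i] > tile[j] > 0): 15
15 is odd, so the puzzle is not solvable.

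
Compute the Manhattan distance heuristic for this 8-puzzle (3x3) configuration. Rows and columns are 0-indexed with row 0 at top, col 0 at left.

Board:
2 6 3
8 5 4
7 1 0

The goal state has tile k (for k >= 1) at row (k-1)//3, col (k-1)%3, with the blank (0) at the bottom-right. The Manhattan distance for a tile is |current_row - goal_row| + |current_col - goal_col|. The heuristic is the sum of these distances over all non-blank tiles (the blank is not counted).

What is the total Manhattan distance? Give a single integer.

Answer: 10

Derivation:
Tile 2: at (0,0), goal (0,1), distance |0-0|+|0-1| = 1
Tile 6: at (0,1), goal (1,2), distance |0-1|+|1-2| = 2
Tile 3: at (0,2), goal (0,2), distance |0-0|+|2-2| = 0
Tile 8: at (1,0), goal (2,1), distance |1-2|+|0-1| = 2
Tile 5: at (1,1), goal (1,1), distance |1-1|+|1-1| = 0
Tile 4: at (1,2), goal (1,0), distance |1-1|+|2-0| = 2
Tile 7: at (2,0), goal (2,0), distance |2-2|+|0-0| = 0
Tile 1: at (2,1), goal (0,0), distance |2-0|+|1-0| = 3
Sum: 1 + 2 + 0 + 2 + 0 + 2 + 0 + 3 = 10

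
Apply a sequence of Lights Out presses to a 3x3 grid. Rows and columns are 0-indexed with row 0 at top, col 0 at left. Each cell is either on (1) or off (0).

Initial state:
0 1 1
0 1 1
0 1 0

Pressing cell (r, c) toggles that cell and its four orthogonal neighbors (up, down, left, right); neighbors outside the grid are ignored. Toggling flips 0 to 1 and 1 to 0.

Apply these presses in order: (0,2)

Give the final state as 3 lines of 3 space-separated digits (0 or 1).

After press 1 at (0,2):
0 0 0
0 1 0
0 1 0

Answer: 0 0 0
0 1 0
0 1 0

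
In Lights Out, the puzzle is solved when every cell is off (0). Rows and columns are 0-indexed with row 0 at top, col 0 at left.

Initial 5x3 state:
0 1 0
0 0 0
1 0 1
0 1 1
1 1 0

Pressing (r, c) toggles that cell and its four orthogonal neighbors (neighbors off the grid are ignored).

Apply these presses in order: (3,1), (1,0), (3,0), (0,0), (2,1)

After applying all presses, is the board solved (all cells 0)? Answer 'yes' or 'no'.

After press 1 at (3,1):
0 1 0
0 0 0
1 1 1
1 0 0
1 0 0

After press 2 at (1,0):
1 1 0
1 1 0
0 1 1
1 0 0
1 0 0

After press 3 at (3,0):
1 1 0
1 1 0
1 1 1
0 1 0
0 0 0

After press 4 at (0,0):
0 0 0
0 1 0
1 1 1
0 1 0
0 0 0

After press 5 at (2,1):
0 0 0
0 0 0
0 0 0
0 0 0
0 0 0

Lights still on: 0

Answer: yes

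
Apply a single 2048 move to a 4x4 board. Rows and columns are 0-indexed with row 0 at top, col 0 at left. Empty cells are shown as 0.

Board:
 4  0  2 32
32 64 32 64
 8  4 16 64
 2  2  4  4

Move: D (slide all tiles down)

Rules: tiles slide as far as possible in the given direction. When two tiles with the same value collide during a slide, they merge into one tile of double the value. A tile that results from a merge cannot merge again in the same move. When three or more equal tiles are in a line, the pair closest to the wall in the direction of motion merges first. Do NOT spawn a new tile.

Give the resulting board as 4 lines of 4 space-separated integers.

Slide down:
col 0: [4, 32, 8, 2] -> [4, 32, 8, 2]
col 1: [0, 64, 4, 2] -> [0, 64, 4, 2]
col 2: [2, 32, 16, 4] -> [2, 32, 16, 4]
col 3: [32, 64, 64, 4] -> [0, 32, 128, 4]

Answer:   4   0   2   0
 32  64  32  32
  8   4  16 128
  2   2   4   4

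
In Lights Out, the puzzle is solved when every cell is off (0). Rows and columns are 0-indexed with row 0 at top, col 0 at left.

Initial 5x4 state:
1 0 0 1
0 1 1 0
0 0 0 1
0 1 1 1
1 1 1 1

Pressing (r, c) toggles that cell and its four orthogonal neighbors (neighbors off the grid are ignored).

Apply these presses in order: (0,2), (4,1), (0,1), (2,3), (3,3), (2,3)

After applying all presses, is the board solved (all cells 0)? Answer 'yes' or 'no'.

Answer: yes

Derivation:
After press 1 at (0,2):
1 1 1 0
0 1 0 0
0 0 0 1
0 1 1 1
1 1 1 1

After press 2 at (4,1):
1 1 1 0
0 1 0 0
0 0 0 1
0 0 1 1
0 0 0 1

After press 3 at (0,1):
0 0 0 0
0 0 0 0
0 0 0 1
0 0 1 1
0 0 0 1

After press 4 at (2,3):
0 0 0 0
0 0 0 1
0 0 1 0
0 0 1 0
0 0 0 1

After press 5 at (3,3):
0 0 0 0
0 0 0 1
0 0 1 1
0 0 0 1
0 0 0 0

After press 6 at (2,3):
0 0 0 0
0 0 0 0
0 0 0 0
0 0 0 0
0 0 0 0

Lights still on: 0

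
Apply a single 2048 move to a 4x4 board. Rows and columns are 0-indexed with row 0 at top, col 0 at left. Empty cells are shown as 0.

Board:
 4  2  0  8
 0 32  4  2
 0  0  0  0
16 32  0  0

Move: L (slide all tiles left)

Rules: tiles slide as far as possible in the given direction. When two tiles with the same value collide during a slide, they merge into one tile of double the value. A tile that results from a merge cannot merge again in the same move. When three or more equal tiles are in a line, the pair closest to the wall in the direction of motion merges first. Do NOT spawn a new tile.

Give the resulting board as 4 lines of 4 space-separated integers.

Slide left:
row 0: [4, 2, 0, 8] -> [4, 2, 8, 0]
row 1: [0, 32, 4, 2] -> [32, 4, 2, 0]
row 2: [0, 0, 0, 0] -> [0, 0, 0, 0]
row 3: [16, 32, 0, 0] -> [16, 32, 0, 0]

Answer:  4  2  8  0
32  4  2  0
 0  0  0  0
16 32  0  0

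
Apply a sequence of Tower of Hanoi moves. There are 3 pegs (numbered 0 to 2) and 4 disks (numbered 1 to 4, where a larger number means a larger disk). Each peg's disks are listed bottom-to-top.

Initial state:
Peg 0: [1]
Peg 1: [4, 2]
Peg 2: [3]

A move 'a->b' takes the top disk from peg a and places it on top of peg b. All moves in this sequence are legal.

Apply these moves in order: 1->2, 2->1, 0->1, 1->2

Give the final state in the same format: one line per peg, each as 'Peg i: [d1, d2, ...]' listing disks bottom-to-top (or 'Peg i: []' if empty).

Answer: Peg 0: []
Peg 1: [4, 2]
Peg 2: [3, 1]

Derivation:
After move 1 (1->2):
Peg 0: [1]
Peg 1: [4]
Peg 2: [3, 2]

After move 2 (2->1):
Peg 0: [1]
Peg 1: [4, 2]
Peg 2: [3]

After move 3 (0->1):
Peg 0: []
Peg 1: [4, 2, 1]
Peg 2: [3]

After move 4 (1->2):
Peg 0: []
Peg 1: [4, 2]
Peg 2: [3, 1]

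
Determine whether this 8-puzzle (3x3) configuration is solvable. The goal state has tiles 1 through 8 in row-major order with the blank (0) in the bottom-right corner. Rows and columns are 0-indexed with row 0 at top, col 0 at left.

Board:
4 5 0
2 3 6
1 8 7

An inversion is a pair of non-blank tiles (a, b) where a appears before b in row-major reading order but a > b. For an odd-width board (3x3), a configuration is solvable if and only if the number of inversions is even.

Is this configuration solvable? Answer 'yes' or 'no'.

Answer: yes

Derivation:
Inversions (pairs i<j in row-major order where tile[i] > tile[j] > 0): 10
10 is even, so the puzzle is solvable.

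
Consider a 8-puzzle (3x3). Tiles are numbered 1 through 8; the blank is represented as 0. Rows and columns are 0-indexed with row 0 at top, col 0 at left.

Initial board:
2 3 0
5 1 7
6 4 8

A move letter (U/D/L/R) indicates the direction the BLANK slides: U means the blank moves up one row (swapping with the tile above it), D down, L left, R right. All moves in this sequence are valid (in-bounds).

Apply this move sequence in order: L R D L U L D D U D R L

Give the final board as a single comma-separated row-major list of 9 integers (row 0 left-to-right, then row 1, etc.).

Answer: 5, 2, 7, 6, 3, 1, 0, 4, 8

Derivation:
After move 1 (L):
2 0 3
5 1 7
6 4 8

After move 2 (R):
2 3 0
5 1 7
6 4 8

After move 3 (D):
2 3 7
5 1 0
6 4 8

After move 4 (L):
2 3 7
5 0 1
6 4 8

After move 5 (U):
2 0 7
5 3 1
6 4 8

After move 6 (L):
0 2 7
5 3 1
6 4 8

After move 7 (D):
5 2 7
0 3 1
6 4 8

After move 8 (D):
5 2 7
6 3 1
0 4 8

After move 9 (U):
5 2 7
0 3 1
6 4 8

After move 10 (D):
5 2 7
6 3 1
0 4 8

After move 11 (R):
5 2 7
6 3 1
4 0 8

After move 12 (L):
5 2 7
6 3 1
0 4 8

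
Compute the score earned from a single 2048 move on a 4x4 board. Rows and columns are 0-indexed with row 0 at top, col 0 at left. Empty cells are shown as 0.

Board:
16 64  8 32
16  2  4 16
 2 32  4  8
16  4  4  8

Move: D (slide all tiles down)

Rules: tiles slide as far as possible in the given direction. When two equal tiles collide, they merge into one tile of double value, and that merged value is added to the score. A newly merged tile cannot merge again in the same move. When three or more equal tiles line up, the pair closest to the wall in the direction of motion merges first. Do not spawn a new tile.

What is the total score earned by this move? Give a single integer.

Slide down:
col 0: [16, 16, 2, 16] -> [0, 32, 2, 16]  score +32 (running 32)
col 1: [64, 2, 32, 4] -> [64, 2, 32, 4]  score +0 (running 32)
col 2: [8, 4, 4, 4] -> [0, 8, 4, 8]  score +8 (running 40)
col 3: [32, 16, 8, 8] -> [0, 32, 16, 16]  score +16 (running 56)
Board after move:
 0 64  0  0
32  2  8 32
 2 32  4 16
16  4  8 16

Answer: 56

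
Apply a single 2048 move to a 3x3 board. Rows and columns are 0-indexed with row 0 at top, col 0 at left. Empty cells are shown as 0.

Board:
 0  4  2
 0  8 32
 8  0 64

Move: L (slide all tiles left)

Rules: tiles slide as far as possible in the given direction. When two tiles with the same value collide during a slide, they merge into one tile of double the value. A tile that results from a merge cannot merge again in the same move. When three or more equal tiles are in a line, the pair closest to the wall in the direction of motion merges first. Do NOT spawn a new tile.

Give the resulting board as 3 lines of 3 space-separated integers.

Answer:  4  2  0
 8 32  0
 8 64  0

Derivation:
Slide left:
row 0: [0, 4, 2] -> [4, 2, 0]
row 1: [0, 8, 32] -> [8, 32, 0]
row 2: [8, 0, 64] -> [8, 64, 0]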